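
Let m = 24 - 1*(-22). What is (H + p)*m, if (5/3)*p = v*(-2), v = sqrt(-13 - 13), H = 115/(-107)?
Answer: -5290/107 - 276*I*sqrt(26)/5 ≈ -49.439 - 281.47*I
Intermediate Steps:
m = 46 (m = 24 + 22 = 46)
H = -115/107 (H = 115*(-1/107) = -115/107 ≈ -1.0748)
v = I*sqrt(26) (v = sqrt(-26) = I*sqrt(26) ≈ 5.099*I)
p = -6*I*sqrt(26)/5 (p = 3*((I*sqrt(26))*(-2))/5 = 3*(-2*I*sqrt(26))/5 = -6*I*sqrt(26)/5 ≈ -6.1188*I)
(H + p)*m = (-115/107 - 6*I*sqrt(26)/5)*46 = -5290/107 - 276*I*sqrt(26)/5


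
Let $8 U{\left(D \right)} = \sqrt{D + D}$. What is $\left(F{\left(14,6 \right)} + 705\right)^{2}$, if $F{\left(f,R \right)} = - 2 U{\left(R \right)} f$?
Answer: $497172 - 9870 \sqrt{3} \approx 4.8008 \cdot 10^{5}$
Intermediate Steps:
$U{\left(D \right)} = \frac{\sqrt{2} \sqrt{D}}{8}$ ($U{\left(D \right)} = \frac{\sqrt{D + D}}{8} = \frac{\sqrt{2 D}}{8} = \frac{\sqrt{2} \sqrt{D}}{8}$)
$F{\left(f,R \right)} = - \frac{f \sqrt{2} \sqrt{R}}{4}$ ($F{\left(f,R \right)} = - 2 \frac{\sqrt{2} \sqrt{R}}{8} f = - \frac{\sqrt{2} \sqrt{R}}{4} f = - \frac{f \sqrt{2} \sqrt{R}}{4}$)
$\left(F{\left(14,6 \right)} + 705\right)^{2} = \left(\left(- \frac{1}{4}\right) 14 \sqrt{2} \sqrt{6} + 705\right)^{2} = \left(- 7 \sqrt{3} + 705\right)^{2} = \left(705 - 7 \sqrt{3}\right)^{2}$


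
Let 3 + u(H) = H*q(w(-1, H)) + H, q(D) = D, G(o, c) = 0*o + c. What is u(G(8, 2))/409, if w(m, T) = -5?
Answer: -11/409 ≈ -0.026895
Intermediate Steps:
G(o, c) = c (G(o, c) = 0 + c = c)
u(H) = -3 - 4*H (u(H) = -3 + (H*(-5) + H) = -3 + (-5*H + H) = -3 - 4*H)
u(G(8, 2))/409 = (-3 - 4*2)/409 = (-3 - 8)*(1/409) = -11*1/409 = -11/409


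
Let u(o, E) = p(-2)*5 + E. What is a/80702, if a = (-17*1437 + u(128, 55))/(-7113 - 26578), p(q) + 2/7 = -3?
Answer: 170733/19032517574 ≈ 8.9706e-6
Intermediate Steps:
p(q) = -23/7 (p(q) = -2/7 - 3 = -23/7)
u(o, E) = -115/7 + E (u(o, E) = -23/7*5 + E = -115/7 + E)
a = 170733/235837 (a = (-17*1437 + (-115/7 + 55))/(-7113 - 26578) = (-24429 + 270/7)/(-33691) = -170733/7*(-1/33691) = 170733/235837 ≈ 0.72394)
a/80702 = (170733/235837)/80702 = (170733/235837)*(1/80702) = 170733/19032517574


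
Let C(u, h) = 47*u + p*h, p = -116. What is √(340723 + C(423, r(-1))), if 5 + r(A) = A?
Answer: 10*√3613 ≈ 601.08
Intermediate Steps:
r(A) = -5 + A
C(u, h) = -116*h + 47*u (C(u, h) = 47*u - 116*h = -116*h + 47*u)
√(340723 + C(423, r(-1))) = √(340723 + (-116*(-5 - 1) + 47*423)) = √(340723 + (-116*(-6) + 19881)) = √(340723 + (696 + 19881)) = √(340723 + 20577) = √361300 = 10*√3613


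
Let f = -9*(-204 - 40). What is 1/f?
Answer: 1/2196 ≈ 0.00045537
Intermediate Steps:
f = 2196 (f = -9*(-244) = 2196)
1/f = 1/2196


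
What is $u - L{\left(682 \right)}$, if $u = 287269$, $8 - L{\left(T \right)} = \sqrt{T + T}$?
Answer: $287261 + 2 \sqrt{341} \approx 2.873 \cdot 10^{5}$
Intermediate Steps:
$L{\left(T \right)} = 8 - \sqrt{2} \sqrt{T}$ ($L{\left(T \right)} = 8 - \sqrt{T + T} = 8 - \sqrt{2 T} = 8 - \sqrt{2} \sqrt{T}$)
$u - L{\left(682 \right)} = 287269 - \left(8 - \sqrt{2} \sqrt{682}\right) = 287269 - \left(8 - 2 \sqrt{341}\right) = 287261 + 2 \sqrt{341}$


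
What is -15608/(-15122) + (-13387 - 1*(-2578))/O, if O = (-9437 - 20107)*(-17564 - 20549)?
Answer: 2929101332213/2837921726264 ≈ 1.0321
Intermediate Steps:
O = 1126010472 (O = -29544*(-38113) = 1126010472)
-15608/(-15122) + (-13387 - 1*(-2578))/O = -15608/(-15122) + (-13387 - 1*(-2578))/1126010472 = -15608*(-1/15122) + (-13387 + 2578)*(1/1126010472) = 7804/7561 - 10809*1/1126010472 = 7804/7561 - 3603/375336824 = 2929101332213/2837921726264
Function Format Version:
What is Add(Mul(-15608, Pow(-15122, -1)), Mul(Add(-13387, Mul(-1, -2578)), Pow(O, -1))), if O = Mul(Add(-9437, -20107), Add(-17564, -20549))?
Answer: Rational(2929101332213, 2837921726264) ≈ 1.0321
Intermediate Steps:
O = 1126010472 (O = Mul(-29544, -38113) = 1126010472)
Add(Mul(-15608, Pow(-15122, -1)), Mul(Add(-13387, Mul(-1, -2578)), Pow(O, -1))) = Add(Mul(-15608, Pow(-15122, -1)), Mul(Add(-13387, Mul(-1, -2578)), Pow(1126010472, -1))) = Add(Mul(-15608, Rational(-1, 15122)), Mul(Add(-13387, 2578), Rational(1, 1126010472))) = Add(Rational(7804, 7561), Mul(-10809, Rational(1, 1126010472))) = Add(Rational(7804, 7561), Rational(-3603, 375336824)) = Rational(2929101332213, 2837921726264)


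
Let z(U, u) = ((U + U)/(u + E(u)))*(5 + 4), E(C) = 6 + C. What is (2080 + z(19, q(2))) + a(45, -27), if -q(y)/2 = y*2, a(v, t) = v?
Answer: 10454/5 ≈ 2090.8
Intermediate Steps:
q(y) = -4*y (q(y) = -2*y*2 = -4*y)
z(U, u) = 18*U/(6 + 2*u) (z(U, u) = ((U + U)/(u + (6 + u)))*(5 + 4) = ((2*U)/(6 + 2*u))*9 = (2*U/(6 + 2*u))*9 = 18*U/(6 + 2*u))
(2080 + z(19, q(2))) + a(45, -27) = (2080 + 9*19/(3 - 4*2)) + 45 = (2080 + 9*19/(3 - 8)) + 45 = (2080 + 9*19/(-5)) + 45 = (2080 + 9*19*(-⅕)) + 45 = (2080 - 171/5) + 45 = 10229/5 + 45 = 10454/5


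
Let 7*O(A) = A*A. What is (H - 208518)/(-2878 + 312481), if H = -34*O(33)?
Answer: -498884/722407 ≈ -0.69059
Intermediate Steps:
O(A) = A²/7 (O(A) = (A*A)/7 = A²/7)
H = -37026/7 (H = -34*33²/7 = -34*1089/7 = -37026/7 ≈ -5289.4)
(H - 208518)/(-2878 + 312481) = (-37026/7 - 208518)/(-2878 + 312481) = -1496652/7/309603 = -1496652/7*1/309603 = -498884/722407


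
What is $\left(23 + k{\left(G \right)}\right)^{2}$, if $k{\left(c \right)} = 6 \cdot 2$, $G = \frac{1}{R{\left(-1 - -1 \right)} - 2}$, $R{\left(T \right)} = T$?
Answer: $1225$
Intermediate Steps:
$G = - \frac{1}{2}$ ($G = \frac{1}{\left(-1 - -1\right) - 2} = \frac{1}{\left(-1 + 1\right) - 2} = \frac{1}{0 - 2} = \frac{1}{-2} = - \frac{1}{2} \approx -0.5$)
$k{\left(c \right)} = 12$
$\left(23 + k{\left(G \right)}\right)^{2} = \left(23 + 12\right)^{2} = 35^{2} = 1225$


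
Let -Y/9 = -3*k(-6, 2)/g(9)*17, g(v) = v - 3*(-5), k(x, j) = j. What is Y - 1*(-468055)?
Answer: 1872373/4 ≈ 4.6809e+5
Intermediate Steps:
g(v) = 15 + v (g(v) = v + 15 = 15 + v)
Y = 153/4 (Y = -9*(-6/(15 + 9))*17 = -9*(-6/24)*17 = -9*(-3*1/12)*17 = -(-9)*17/4 = -9*(-17/4) = 153/4 ≈ 38.250)
Y - 1*(-468055) = 153/4 - 1*(-468055) = 153/4 + 468055 = 1872373/4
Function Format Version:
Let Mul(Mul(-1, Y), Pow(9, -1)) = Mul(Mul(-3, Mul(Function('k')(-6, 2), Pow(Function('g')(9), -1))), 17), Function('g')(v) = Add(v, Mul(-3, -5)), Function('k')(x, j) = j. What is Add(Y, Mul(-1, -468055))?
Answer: Rational(1872373, 4) ≈ 4.6809e+5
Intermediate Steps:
Function('g')(v) = Add(15, v) (Function('g')(v) = Add(v, 15) = Add(15, v))
Y = Rational(153, 4) (Y = Mul(-9, Mul(Mul(-3, Mul(2, Pow(Add(15, 9), -1))), 17)) = Mul(-9, Mul(Mul(-3, Mul(2, Pow(24, -1))), 17)) = Mul(-9, Mul(Mul(-3, Mul(2, Rational(1, 24))), 17)) = Mul(-9, Mul(Mul(-3, Rational(1, 12)), 17)) = Mul(-9, Mul(Rational(-1, 4), 17)) = Mul(-9, Rational(-17, 4)) = Rational(153, 4) ≈ 38.250)
Add(Y, Mul(-1, -468055)) = Add(Rational(153, 4), Mul(-1, -468055)) = Add(Rational(153, 4), 468055) = Rational(1872373, 4)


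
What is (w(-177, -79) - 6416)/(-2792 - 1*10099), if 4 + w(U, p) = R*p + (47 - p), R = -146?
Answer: -5240/12891 ≈ -0.40649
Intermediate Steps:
w(U, p) = 43 - 147*p (w(U, p) = -4 + (-146*p + (47 - p)) = -4 + (47 - 147*p) = 43 - 147*p)
(w(-177, -79) - 6416)/(-2792 - 1*10099) = ((43 - 147*(-79)) - 6416)/(-2792 - 1*10099) = ((43 + 11613) - 6416)/(-2792 - 10099) = (11656 - 6416)/(-12891) = 5240*(-1/12891) = -5240/12891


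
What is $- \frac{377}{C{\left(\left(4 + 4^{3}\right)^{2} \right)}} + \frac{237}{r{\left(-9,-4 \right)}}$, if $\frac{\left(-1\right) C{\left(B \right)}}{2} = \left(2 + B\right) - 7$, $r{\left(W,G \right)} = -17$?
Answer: $- \frac{2182997}{157046} \approx -13.9$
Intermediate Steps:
$C{\left(B \right)} = 10 - 2 B$ ($C{\left(B \right)} = - 2 \left(\left(2 + B\right) - 7\right) = - 2 \left(-5 + B\right) = 10 - 2 B$)
$- \frac{377}{C{\left(\left(4 + 4^{3}\right)^{2} \right)}} + \frac{237}{r{\left(-9,-4 \right)}} = - \frac{377}{10 - 2 \left(4 + 4^{3}\right)^{2}} + \frac{237}{-17} = - \frac{377}{10 - 2 \left(4 + 64\right)^{2}} + 237 \left(- \frac{1}{17}\right) = - \frac{377}{10 - 2 \cdot 68^{2}} - \frac{237}{17} = - \frac{377}{10 - 9248} - \frac{237}{17} = - \frac{377}{-9238} - \frac{237}{17} = \left(-377\right) \left(- \frac{1}{9238}\right) - \frac{237}{17} = \frac{377}{9238} - \frac{237}{17} = - \frac{2182997}{157046}$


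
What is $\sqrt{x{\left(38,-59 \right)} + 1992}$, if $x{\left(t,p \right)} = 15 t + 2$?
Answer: $2 \sqrt{641} \approx 50.636$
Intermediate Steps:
$x{\left(t,p \right)} = 2 + 15 t$
$\sqrt{x{\left(38,-59 \right)} + 1992} = \sqrt{\left(2 + 15 \cdot 38\right) + 1992} = \sqrt{\left(2 + 570\right) + 1992} = \sqrt{572 + 1992} = \sqrt{2564} = 2 \sqrt{641}$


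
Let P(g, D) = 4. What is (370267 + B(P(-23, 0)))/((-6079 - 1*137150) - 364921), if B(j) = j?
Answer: -370271/508150 ≈ -0.72866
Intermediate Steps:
(370267 + B(P(-23, 0)))/((-6079 - 1*137150) - 364921) = (370267 + 4)/((-6079 - 1*137150) - 364921) = 370271/((-6079 - 137150) - 364921) = 370271/(-143229 - 364921) = 370271/(-508150) = 370271*(-1/508150) = -370271/508150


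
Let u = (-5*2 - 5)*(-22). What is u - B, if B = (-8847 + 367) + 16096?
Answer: -7286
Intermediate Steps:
B = 7616 (B = -8480 + 16096 = 7616)
u = 330 (u = (-10 - 5)*(-22) = -15*(-22) = 330)
u - B = 330 - 1*7616 = 330 - 7616 = -7286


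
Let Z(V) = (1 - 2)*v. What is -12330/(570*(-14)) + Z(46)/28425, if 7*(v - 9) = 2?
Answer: 2336041/1512210 ≈ 1.5448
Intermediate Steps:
v = 65/7 (v = 9 + (1/7)*2 = 9 + 2/7 = 65/7 ≈ 9.2857)
Z(V) = -65/7 (Z(V) = (1 - 2)*(65/7) = -1*65/7 = -65/7)
-12330/(570*(-14)) + Z(46)/28425 = -12330/(570*(-14)) - 65/7/28425 = -12330/(-7980) - 65/7*1/28425 = -12330*(-1/7980) - 13/39795 = 411/266 - 13/39795 = 2336041/1512210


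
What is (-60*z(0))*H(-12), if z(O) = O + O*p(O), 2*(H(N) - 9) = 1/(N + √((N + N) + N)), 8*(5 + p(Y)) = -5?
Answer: 0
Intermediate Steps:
p(Y) = -45/8 (p(Y) = -5 + (⅛)*(-5) = -5 - 5/8 = -45/8)
H(N) = 9 + 1/(2*(N + √3*√N)) (H(N) = 9 + 1/(2*(N + √((N + N) + N))) = 9 + 1/(2*(N + √(2*N + N))) = 9 + 1/(2*(N + √(3*N))) = 9 + 1/(2*(N + √3*√N)))
z(O) = -37*O/8 (z(O) = O + O*(-45/8) = O - 45*O/8 = -37*O/8)
(-60*z(0))*H(-12) = (-(-555)*0/2)*((½ + 9*(-12) + 9*√3*√(-12))/(-12 + √3*√(-12))) = (-60*0)*((½ - 108 + 9*√3*(2*I*√3))/(-12 + √3*(2*I*√3))) = 0*((½ - 108 + 54*I)/(-12 + 6*I)) = 0*(((-12 - 6*I)/180)*(-215/2 + 54*I)) = 0*((-12 - 6*I)*(-215/2 + 54*I)/180) = 0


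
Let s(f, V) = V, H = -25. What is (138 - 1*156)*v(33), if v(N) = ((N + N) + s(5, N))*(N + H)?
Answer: -14256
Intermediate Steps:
v(N) = 3*N*(-25 + N) (v(N) = ((N + N) + N)*(N - 25) = (2*N + N)*(-25 + N) = (3*N)*(-25 + N) = 3*N*(-25 + N))
(138 - 1*156)*v(33) = (138 - 1*156)*(3*33*(-25 + 33)) = (138 - 156)*(3*33*8) = -18*792 = -14256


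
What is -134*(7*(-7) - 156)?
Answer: 27470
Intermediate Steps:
-134*(7*(-7) - 156) = -134*(-49 - 156) = -134*(-205) = 27470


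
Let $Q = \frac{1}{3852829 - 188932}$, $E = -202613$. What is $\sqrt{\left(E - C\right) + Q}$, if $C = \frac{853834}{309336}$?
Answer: $\frac{i \sqrt{200824024055209578770196391}}{31482645622} \approx 450.13 i$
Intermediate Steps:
$C = \frac{426917}{154668}$ ($C = 853834 \cdot \frac{1}{309336} = \frac{426917}{154668} \approx 2.7602$)
$Q = \frac{1}{3663897} \approx 2.7293 \cdot 10^{-7}$
$\sqrt{\left(E - C\right) + Q} = \sqrt{\left(-202613 - \frac{426917}{154668}\right) + \frac{1}{3663897}} = \sqrt{- \frac{31338174401}{154668} + \frac{1}{3663897}} = \sqrt{- \frac{12757760352571781}{62965291244}} = \frac{i \sqrt{200824024055209578770196391}}{31482645622}$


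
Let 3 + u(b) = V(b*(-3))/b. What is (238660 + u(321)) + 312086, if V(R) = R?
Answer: 550740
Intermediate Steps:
u(b) = -6 (u(b) = -3 + (b*(-3))/b = -3 + (-3*b)/b = -3 - 3 = -6)
(238660 + u(321)) + 312086 = (238660 - 6) + 312086 = 238654 + 312086 = 550740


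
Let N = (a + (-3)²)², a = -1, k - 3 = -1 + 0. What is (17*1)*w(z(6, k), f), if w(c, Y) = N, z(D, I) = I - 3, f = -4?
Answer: 1088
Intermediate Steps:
k = 2 (k = 3 + (-1 + 0) = 3 - 1 = 2)
z(D, I) = -3 + I
N = 64 (N = (-1 + (-3)²)² = (-1 + 9)² = 8² = 64)
w(c, Y) = 64
(17*1)*w(z(6, k), f) = (17*1)*64 = 17*64 = 1088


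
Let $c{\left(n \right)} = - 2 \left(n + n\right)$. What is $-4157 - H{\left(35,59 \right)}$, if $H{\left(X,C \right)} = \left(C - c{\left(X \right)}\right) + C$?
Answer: $-4415$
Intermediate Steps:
$c{\left(n \right)} = - 4 n$ ($c{\left(n \right)} = - 2 \cdot 2 n = - 4 n$)
$H{\left(X,C \right)} = 2 C + 4 X$ ($H{\left(X,C \right)} = \left(C - - 4 X\right) + C = \left(C + 4 X\right) + C = 2 C + 4 X$)
$-4157 - H{\left(35,59 \right)} = -4157 - \left(2 \cdot 59 + 4 \cdot 35\right) = -4157 - \left(118 + 140\right) = -4157 - 258 = -4415$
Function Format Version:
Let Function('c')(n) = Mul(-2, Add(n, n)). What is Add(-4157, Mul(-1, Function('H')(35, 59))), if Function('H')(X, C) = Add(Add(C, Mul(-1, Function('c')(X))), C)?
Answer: -4415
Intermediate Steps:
Function('c')(n) = Mul(-4, n) (Function('c')(n) = Mul(-2, Mul(2, n)) = Mul(-4, n))
Function('H')(X, C) = Add(Mul(2, C), Mul(4, X)) (Function('H')(X, C) = Add(Add(C, Mul(-1, Mul(-4, X))), C) = Add(Add(C, Mul(4, X)), C) = Add(Mul(2, C), Mul(4, X)))
Add(-4157, Mul(-1, Function('H')(35, 59))) = Add(-4157, Mul(-1, Add(Mul(2, 59), Mul(4, 35)))) = Add(-4157, Mul(-1, Add(118, 140))) = Add(-4157, Mul(-1, 258)) = Add(-4157, -258) = -4415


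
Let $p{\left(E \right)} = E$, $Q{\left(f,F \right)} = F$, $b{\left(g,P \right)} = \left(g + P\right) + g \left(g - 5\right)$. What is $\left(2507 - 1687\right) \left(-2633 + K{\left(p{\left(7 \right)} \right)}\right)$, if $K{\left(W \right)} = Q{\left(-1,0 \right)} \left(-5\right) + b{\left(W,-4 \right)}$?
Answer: $-2145120$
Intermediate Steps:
$b{\left(g,P \right)} = P + g + g \left(-5 + g\right)$ ($b{\left(g,P \right)} = \left(P + g\right) + g \left(-5 + g\right) = P + g + g \left(-5 + g\right)$)
$K{\left(W \right)} = -4 + W^{2} - 4 W$ ($K{\left(W \right)} = 0 \left(-5\right) - \left(4 - W^{2} + 4 W\right) = 0 - \left(4 - W^{2} + 4 W\right) = -4 + W^{2} - 4 W$)
$\left(2507 - 1687\right) \left(-2633 + K{\left(p{\left(7 \right)} \right)}\right) = \left(2507 - 1687\right) \left(-2633 - \left(32 - 49\right)\right) = 820 \left(-2633 - -17\right) = 820 \left(-2633 + 17\right) = 820 \left(-2616\right) = -2145120$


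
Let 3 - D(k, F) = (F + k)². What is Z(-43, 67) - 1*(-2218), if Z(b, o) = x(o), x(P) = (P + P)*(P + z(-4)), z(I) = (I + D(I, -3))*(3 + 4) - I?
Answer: -35168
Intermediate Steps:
D(k, F) = 3 - (F + k)²
z(I) = 21 - 7*(-3 + I)² + 6*I (z(I) = (I + (3 - (-3 + I)²))*(3 + 4) - I = (3 + I - (-3 + I)²)*7 - I = (21 - 7*(-3 + I)² + 7*I) - I = 21 - 7*(-3 + I)² + 6*I)
x(P) = 2*P*(-346 + P) (x(P) = (P + P)*(P + (-42 - 7*(-4)² + 48*(-4))) = (2*P)*(P + (-42 - 7*16 - 192)) = (2*P)*(P + (-42 - 112 - 192)) = (2*P)*(P - 346) = (2*P)*(-346 + P) = 2*P*(-346 + P))
Z(b, o) = 2*o*(-346 + o)
Z(-43, 67) - 1*(-2218) = 2*67*(-346 + 67) - 1*(-2218) = 2*67*(-279) + 2218 = -37386 + 2218 = -35168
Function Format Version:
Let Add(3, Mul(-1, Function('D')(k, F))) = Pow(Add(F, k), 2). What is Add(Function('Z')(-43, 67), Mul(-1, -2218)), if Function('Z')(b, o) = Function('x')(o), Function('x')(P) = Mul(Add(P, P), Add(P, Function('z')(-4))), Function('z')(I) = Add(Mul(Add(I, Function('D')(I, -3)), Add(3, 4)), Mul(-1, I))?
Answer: -35168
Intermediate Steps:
Function('D')(k, F) = Add(3, Mul(-1, Pow(Add(F, k), 2)))
Function('z')(I) = Add(21, Mul(-7, Pow(Add(-3, I), 2)), Mul(6, I)) (Function('z')(I) = Add(Mul(Add(I, Add(3, Mul(-1, Pow(Add(-3, I), 2)))), Add(3, 4)), Mul(-1, I)) = Add(Mul(Add(3, I, Mul(-1, Pow(Add(-3, I), 2))), 7), Mul(-1, I)) = Add(Add(21, Mul(-7, Pow(Add(-3, I), 2)), Mul(7, I)), Mul(-1, I)) = Add(21, Mul(-7, Pow(Add(-3, I), 2)), Mul(6, I)))
Function('x')(P) = Mul(2, P, Add(-346, P)) (Function('x')(P) = Mul(Add(P, P), Add(P, Add(-42, Mul(-7, Pow(-4, 2)), Mul(48, -4)))) = Mul(Mul(2, P), Add(P, Add(-42, Mul(-7, 16), -192))) = Mul(Mul(2, P), Add(P, Add(-42, -112, -192))) = Mul(Mul(2, P), Add(P, -346)) = Mul(Mul(2, P), Add(-346, P)) = Mul(2, P, Add(-346, P)))
Function('Z')(b, o) = Mul(2, o, Add(-346, o))
Add(Function('Z')(-43, 67), Mul(-1, -2218)) = Add(Mul(2, 67, Add(-346, 67)), Mul(-1, -2218)) = Add(Mul(2, 67, -279), 2218) = Add(-37386, 2218) = -35168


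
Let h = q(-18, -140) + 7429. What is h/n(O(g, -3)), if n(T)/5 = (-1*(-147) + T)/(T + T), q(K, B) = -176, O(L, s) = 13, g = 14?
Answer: 94289/400 ≈ 235.72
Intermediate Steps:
n(T) = 5*(147 + T)/(2*T) (n(T) = 5*((-1*(-147) + T)/(T + T)) = 5*((147 + T)/((2*T))) = 5*((147 + T)*(1/(2*T))) = 5*((147 + T)/(2*T)) = 5*(147 + T)/(2*T))
h = 7253 (h = -176 + 7429 = 7253)
h/n(O(g, -3)) = 7253/(((5/2)*(147 + 13)/13)) = 7253/(((5/2)*(1/13)*160)) = 7253/(400/13) = 7253*(13/400) = 94289/400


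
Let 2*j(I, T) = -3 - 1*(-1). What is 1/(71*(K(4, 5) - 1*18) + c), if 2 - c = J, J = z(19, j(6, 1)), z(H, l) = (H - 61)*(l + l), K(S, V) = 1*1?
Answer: -1/1289 ≈ -0.00077580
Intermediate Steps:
j(I, T) = -1 (j(I, T) = (-3 - 1*(-1))/2 = (-3 + 1)/2 = (½)*(-2) = -1)
K(S, V) = 1
z(H, l) = 2*l*(-61 + H) (z(H, l) = (-61 + H)*(2*l) = 2*l*(-61 + H))
J = 84 (J = 2*(-1)*(-61 + 19) = 2*(-1)*(-42) = 84)
c = -82 (c = 2 - 1*84 = 2 - 84 = -82)
1/(71*(K(4, 5) - 1*18) + c) = 1/(71*(1 - 1*18) - 82) = 1/(71*(1 - 18) - 82) = 1/(71*(-17) - 82) = 1/(-1207 - 82) = 1/(-1289) = -1/1289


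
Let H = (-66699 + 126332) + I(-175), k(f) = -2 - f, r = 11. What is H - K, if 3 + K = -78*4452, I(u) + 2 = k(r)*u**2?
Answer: 8765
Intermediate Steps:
I(u) = -2 - 13*u**2 (I(u) = -2 + (-2 - 1*11)*u**2 = -2 + (-2 - 11)*u**2 = -2 - 13*u**2)
K = -347259 (K = -3 - 78*4452 = -3 - 347256 = -347259)
H = -338494 (H = (-66699 + 126332) + (-2 - 13*(-175)**2) = 59633 + (-2 - 13*30625) = 59633 + (-2 - 398125) = 59633 - 398127 = -338494)
H - K = -338494 - 1*(-347259) = -338494 + 347259 = 8765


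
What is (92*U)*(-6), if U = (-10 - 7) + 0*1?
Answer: 9384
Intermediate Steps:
U = -17 (U = -17 + 0 = -17)
(92*U)*(-6) = (92*(-17))*(-6) = -1564*(-6) = 9384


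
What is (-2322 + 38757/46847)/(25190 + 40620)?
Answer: -108739977/3083001070 ≈ -0.035271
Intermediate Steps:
(-2322 + 38757/46847)/(25190 + 40620) = (-2322 + 38757*(1/46847))/65810 = (-2322 + 38757/46847)*(1/65810) = -108739977/46847*1/65810 = -108739977/3083001070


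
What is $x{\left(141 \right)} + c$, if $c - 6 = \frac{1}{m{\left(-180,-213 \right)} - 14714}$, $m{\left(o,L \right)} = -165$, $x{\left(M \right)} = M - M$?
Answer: $\frac{89273}{14879} \approx 5.9999$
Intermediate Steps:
$x{\left(M \right)} = 0$
$c = \frac{89273}{14879}$ ($c = 6 + \frac{1}{-165 - 14714} = 6 + \frac{1}{-14879} = 6 - \frac{1}{14879} = \frac{89273}{14879} \approx 5.9999$)
$x{\left(141 \right)} + c = 0 + \frac{89273}{14879} = \frac{89273}{14879}$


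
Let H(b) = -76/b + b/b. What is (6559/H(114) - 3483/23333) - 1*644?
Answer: 444093506/23333 ≈ 19033.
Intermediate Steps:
H(b) = 1 - 76/b (H(b) = -76/b + 1 = 1 - 76/b)
(6559/H(114) - 3483/23333) - 1*644 = (6559/(((-76 + 114)/114)) - 3483/23333) - 1*644 = (6559/(((1/114)*38)) - 3483*1/23333) - 644 = (6559/(1/3) - 3483/23333) - 644 = (6559*3 - 3483/23333) - 644 = (19677 - 3483/23333) - 644 = 459119958/23333 - 644 = 444093506/23333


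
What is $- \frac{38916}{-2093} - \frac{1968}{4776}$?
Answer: $\frac{329246}{18109} \approx 18.181$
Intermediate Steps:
$- \frac{38916}{-2093} - \frac{1968}{4776} = \left(-38916\right) \left(- \frac{1}{2093}\right) - \frac{82}{199} = \frac{1692}{91} - \frac{82}{199} = \frac{329246}{18109}$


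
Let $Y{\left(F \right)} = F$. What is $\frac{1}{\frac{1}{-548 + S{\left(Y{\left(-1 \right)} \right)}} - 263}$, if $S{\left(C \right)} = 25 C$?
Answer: $- \frac{573}{150700} \approx -0.0038023$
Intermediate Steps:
$\frac{1}{\frac{1}{-548 + S{\left(Y{\left(-1 \right)} \right)}} - 263} = \frac{1}{\frac{1}{-548 + 25 \left(-1\right)} - 263} = \frac{1}{\frac{1}{-548 - 25} - 263} = \frac{1}{\frac{1}{-573} - 263} = \frac{1}{- \frac{1}{573} - 263} = \frac{1}{- \frac{150700}{573}} = - \frac{573}{150700}$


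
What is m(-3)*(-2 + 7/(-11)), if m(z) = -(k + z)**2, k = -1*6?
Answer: 2349/11 ≈ 213.55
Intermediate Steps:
k = -6
m(z) = -(-6 + z)**2
m(-3)*(-2 + 7/(-11)) = (-(-6 - 3)**2)*(-2 + 7/(-11)) = (-1*(-9)**2)*(-2 + 7*(-1/11)) = (-1*81)*(-2 - 7/11) = -81*(-29/11) = 2349/11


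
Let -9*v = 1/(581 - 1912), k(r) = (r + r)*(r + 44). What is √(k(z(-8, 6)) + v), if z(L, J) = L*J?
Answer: √50599307/363 ≈ 19.596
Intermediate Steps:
z(L, J) = J*L
k(r) = 2*r*(44 + r) (k(r) = (2*r)*(44 + r) = 2*r*(44 + r))
v = 1/11979 (v = -1/(9*(581 - 1912)) = -⅑/(-1331) = -⅑*(-1/1331) = 1/11979 ≈ 8.3479e-5)
√(k(z(-8, 6)) + v) = √(2*(6*(-8))*(44 + 6*(-8)) + 1/11979) = √(2*(-48)*(44 - 48) + 1/11979) = √(2*(-48)*(-4) + 1/11979) = √(384 + 1/11979) = √(4599937/11979) = √50599307/363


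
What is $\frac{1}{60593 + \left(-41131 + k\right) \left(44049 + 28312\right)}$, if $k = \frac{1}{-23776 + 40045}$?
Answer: $- \frac{16269}{48420118194401} \approx -3.36 \cdot 10^{-10}$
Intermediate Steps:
$k = \frac{1}{16269} \approx 6.1467 \cdot 10^{-5}$
$\frac{1}{60593 + \left(-41131 + k\right) \left(44049 + 28312\right)} = \frac{1}{60593 + \left(-41131 + \frac{1}{16269}\right) \left(44049 + 28312\right)} = \frac{1}{60593 - \frac{48421103981918}{16269}} = \frac{1}{- \frac{48420118194401}{16269}} = - \frac{16269}{48420118194401}$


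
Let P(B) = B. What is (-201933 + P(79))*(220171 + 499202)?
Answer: -145208317542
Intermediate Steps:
(-201933 + P(79))*(220171 + 499202) = (-201933 + 79)*(220171 + 499202) = -201854*719373 = -145208317542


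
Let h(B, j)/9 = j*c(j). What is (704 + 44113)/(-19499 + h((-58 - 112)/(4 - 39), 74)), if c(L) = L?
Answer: 44817/29785 ≈ 1.5047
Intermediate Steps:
h(B, j) = 9*j² (h(B, j) = 9*(j*j) = 9*j²)
(704 + 44113)/(-19499 + h((-58 - 112)/(4 - 39), 74)) = (704 + 44113)/(-19499 + 9*74²) = 44817/(-19499 + 9*5476) = 44817/(-19499 + 49284) = 44817/29785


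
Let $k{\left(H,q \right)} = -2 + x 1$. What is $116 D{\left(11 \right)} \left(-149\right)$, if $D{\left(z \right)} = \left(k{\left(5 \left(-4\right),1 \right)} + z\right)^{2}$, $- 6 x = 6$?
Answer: $-1106176$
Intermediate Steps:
$x = -1$ ($x = \left(- \frac{1}{6}\right) 6 = -1$)
$k{\left(H,q \right)} = -3$ ($k{\left(H,q \right)} = -2 - 1 = -3$)
$D{\left(z \right)} = \left(-3 + z\right)^{2}$
$116 D{\left(11 \right)} \left(-149\right) = 116 \left(-3 + 11\right)^{2} \left(-149\right) = 116 \cdot 8^{2} \left(-149\right) = 116 \cdot 64 \left(-149\right) = 7424 \left(-149\right) = -1106176$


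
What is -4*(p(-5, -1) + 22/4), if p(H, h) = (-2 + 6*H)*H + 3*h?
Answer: -650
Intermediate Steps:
p(H, h) = 3*h + H*(-2 + 6*H) (p(H, h) = H*(-2 + 6*H) + 3*h = 3*h + H*(-2 + 6*H))
-4*(p(-5, -1) + 22/4) = -4*((-2*(-5) + 3*(-1) + 6*(-5)²) + 22/4) = -4*((10 - 3 + 6*25) + 22*(¼)) = -4*((10 - 3 + 150) + 11/2) = -4*(157 + 11/2) = -4*325/2 = -650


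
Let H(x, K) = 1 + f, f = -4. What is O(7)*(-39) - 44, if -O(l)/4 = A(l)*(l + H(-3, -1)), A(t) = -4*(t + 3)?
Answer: -25004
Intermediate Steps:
H(x, K) = -3 (H(x, K) = 1 - 4 = -3)
A(t) = -12 - 4*t (A(t) = -4*(3 + t) = -12 - 4*t)
O(l) = -4*(-12 - 4*l)*(-3 + l) (O(l) = -4*(-12 - 4*l)*(l - 3) = -4*(-12 - 4*l)*(-3 + l))
O(7)*(-39) - 44 = (-144 + 16*7²)*(-39) - 44 = (-144 + 16*49)*(-39) - 44 = (-144 + 784)*(-39) - 44 = 640*(-39) - 44 = -24960 - 44 = -25004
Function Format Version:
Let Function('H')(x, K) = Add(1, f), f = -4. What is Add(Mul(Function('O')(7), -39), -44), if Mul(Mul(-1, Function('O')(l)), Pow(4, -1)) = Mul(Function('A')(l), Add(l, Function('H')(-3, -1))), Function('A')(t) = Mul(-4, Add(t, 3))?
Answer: -25004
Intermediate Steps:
Function('H')(x, K) = -3 (Function('H')(x, K) = Add(1, -4) = -3)
Function('A')(t) = Add(-12, Mul(-4, t)) (Function('A')(t) = Mul(-4, Add(3, t)) = Add(-12, Mul(-4, t)))
Function('O')(l) = Mul(-4, Add(-12, Mul(-4, l)), Add(-3, l)) (Function('O')(l) = Mul(-4, Mul(Add(-12, Mul(-4, l)), Add(l, -3))) = Mul(-4, Mul(Add(-12, Mul(-4, l)), Add(-3, l))) = Mul(-4, Add(-12, Mul(-4, l)), Add(-3, l)))
Add(Mul(Function('O')(7), -39), -44) = Add(Mul(Add(-144, Mul(16, Pow(7, 2))), -39), -44) = Add(Mul(Add(-144, Mul(16, 49)), -39), -44) = Add(Mul(Add(-144, 784), -39), -44) = Add(Mul(640, -39), -44) = Add(-24960, -44) = -25004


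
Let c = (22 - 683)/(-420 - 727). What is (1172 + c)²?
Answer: 1808877053025/1315609 ≈ 1.3749e+6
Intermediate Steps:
c = 661/1147 (c = -661/(-1147) = -661*(-1/1147) = 661/1147 ≈ 0.57629)
(1172 + c)² = (1172 + 661/1147)² = (1344945/1147)² = 1808877053025/1315609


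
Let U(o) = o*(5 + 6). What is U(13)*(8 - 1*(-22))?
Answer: 4290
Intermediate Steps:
U(o) = 11*o (U(o) = o*11 = 11*o)
U(13)*(8 - 1*(-22)) = (11*13)*(8 - 1*(-22)) = 143*(8 + 22) = 143*30 = 4290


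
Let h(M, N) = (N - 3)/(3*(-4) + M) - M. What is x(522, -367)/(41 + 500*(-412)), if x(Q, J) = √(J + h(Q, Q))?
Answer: -I*√2851410/11671010 ≈ -0.00014468*I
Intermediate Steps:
h(M, N) = -M + (-3 + N)/(-12 + M) (h(M, N) = (-3 + N)/(-12 + M) - M = -M + (-3 + N)/(-12 + M))
x(Q, J) = √(J + (-3 - Q² + 13*Q)/(-12 + Q)) (x(Q, J) = √(J + (-3 + Q - Q² + 12*Q)/(-12 + Q)) = √(J + (-3 - Q² + 13*Q)/(-12 + Q)))
x(522, -367)/(41 + 500*(-412)) = √((-3 - 1*522² + 13*522 - 367*(-12 + 522))/(-12 + 522))/(41 + 500*(-412)) = √((-3 - 1*272484 + 6786 - 367*510)/510)/(41 - 206000) = √((-3 - 272484 + 6786 - 187170)/510)/(-205959) = √((1/510)*(-452871))*(-1/205959) = √(-150957/170)*(-1/205959) = (3*I*√2851410/170)*(-1/205959) = -I*√2851410/11671010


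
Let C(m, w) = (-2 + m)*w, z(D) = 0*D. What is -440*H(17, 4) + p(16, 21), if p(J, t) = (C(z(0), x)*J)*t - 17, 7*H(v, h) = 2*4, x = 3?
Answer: -17751/7 ≈ -2535.9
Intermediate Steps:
z(D) = 0
C(m, w) = w*(-2 + m)
H(v, h) = 8/7 (H(v, h) = (2*4)/7 = (⅐)*8 = 8/7)
p(J, t) = -17 - 6*J*t (p(J, t) = ((3*(-2 + 0))*J)*t - 17 = ((3*(-2))*J)*t - 17 = (-6*J)*t - 17 = -6*J*t - 17 = -17 - 6*J*t)
-440*H(17, 4) + p(16, 21) = -440*8/7 + (-17 - 6*16*21) = -3520/7 + (-17 - 2016) = -3520/7 - 2033 = -17751/7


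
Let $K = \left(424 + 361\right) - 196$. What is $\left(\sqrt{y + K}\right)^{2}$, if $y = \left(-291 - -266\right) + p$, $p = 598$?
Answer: $1162$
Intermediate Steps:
$y = 573$ ($y = \left(-291 - -266\right) + 598 = \left(-291 + 266\right) + 598 = -25 + 598 = 573$)
$K = 589$ ($K = 785 - 196 = 589$)
$\left(\sqrt{y + K}\right)^{2} = \left(\sqrt{573 + 589}\right)^{2} = \left(\sqrt{1162}\right)^{2} = 1162$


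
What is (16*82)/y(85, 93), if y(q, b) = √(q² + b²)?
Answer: 656*√15874/7937 ≈ 10.413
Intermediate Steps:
y(q, b) = √(b² + q²)
(16*82)/y(85, 93) = (16*82)/(√(93² + 85²)) = 1312/(√(8649 + 7225)) = 1312/(√15874) = 1312*(√15874/15874) = 656*√15874/7937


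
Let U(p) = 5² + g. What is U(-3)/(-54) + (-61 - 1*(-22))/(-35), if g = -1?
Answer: 211/315 ≈ 0.66984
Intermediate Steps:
U(p) = 24 (U(p) = 5² - 1 = 25 - 1 = 24)
U(-3)/(-54) + (-61 - 1*(-22))/(-35) = 24/(-54) + (-61 - 1*(-22))/(-35) = 24*(-1/54) + (-61 + 22)*(-1/35) = -4/9 - 39*(-1/35) = -4/9 + 39/35 = 211/315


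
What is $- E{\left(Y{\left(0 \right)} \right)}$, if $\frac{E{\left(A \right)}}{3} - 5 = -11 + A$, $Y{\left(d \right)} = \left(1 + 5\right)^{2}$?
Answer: $-90$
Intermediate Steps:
$Y{\left(d \right)} = 36$ ($Y{\left(d \right)} = 6^{2} = 36$)
$E{\left(A \right)} = -18 + 3 A$ ($E{\left(A \right)} = 15 + 3 \left(-11 + A\right) = 15 + \left(-33 + 3 A\right) = -18 + 3 A$)
$- E{\left(Y{\left(0 \right)} \right)} = - (-18 + 3 \cdot 36) = - (-18 + 108) = \left(-1\right) 90 = -90$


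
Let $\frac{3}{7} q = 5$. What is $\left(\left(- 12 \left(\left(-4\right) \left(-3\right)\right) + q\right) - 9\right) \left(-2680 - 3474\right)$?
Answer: $\frac{2609296}{3} \approx 8.6977 \cdot 10^{5}$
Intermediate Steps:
$q = \frac{35}{3}$ ($q = \frac{7}{3} \cdot 5 = \frac{35}{3} \approx 11.667$)
$\left(\left(- 12 \left(\left(-4\right) \left(-3\right)\right) + q\right) - 9\right) \left(-2680 - 3474\right) = \left(\left(- 12 \left(\left(-4\right) \left(-3\right)\right) + \frac{35}{3}\right) - 9\right) \left(-2680 - 3474\right) = \left(\left(\left(-12\right) 12 + \frac{35}{3}\right) - 9\right) \left(-6154\right) = \left(\left(-144 + \frac{35}{3}\right) - 9\right) \left(-6154\right) = \left(- \frac{397}{3} - 9\right) \left(-6154\right) = \left(- \frac{424}{3}\right) \left(-6154\right) = \frac{2609296}{3}$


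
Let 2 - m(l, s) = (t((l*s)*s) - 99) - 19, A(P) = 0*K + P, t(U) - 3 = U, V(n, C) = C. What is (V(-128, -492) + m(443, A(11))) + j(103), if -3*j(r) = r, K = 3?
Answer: -162037/3 ≈ -54012.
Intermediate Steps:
t(U) = 3 + U
j(r) = -r/3
A(P) = P (A(P) = 0*3 + P = 0 + P = P)
m(l, s) = 117 - l*s**2 (m(l, s) = 2 - (((3 + (l*s)*s) - 99) - 19) = 2 - (((3 + l*s**2) - 99) - 19) = 2 - ((-96 + l*s**2) - 19) = 2 - (-115 + l*s**2) = 2 + (115 - l*s**2) = 117 - l*s**2)
(V(-128, -492) + m(443, A(11))) + j(103) = (-492 + (117 - 1*443*11**2)) - 1/3*103 = (-492 + (117 - 1*443*121)) - 103/3 = (-492 + (117 - 53603)) - 103/3 = (-492 - 53486) - 103/3 = -53978 - 103/3 = -162037/3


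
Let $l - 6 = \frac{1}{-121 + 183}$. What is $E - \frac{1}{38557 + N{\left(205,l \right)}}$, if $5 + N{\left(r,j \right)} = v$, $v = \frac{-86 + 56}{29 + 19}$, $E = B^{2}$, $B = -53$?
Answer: $\frac{866326491}{308411} \approx 2809.0$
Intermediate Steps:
$l = \frac{373}{62}$ ($l = 6 + \frac{1}{-121 + 183} = 6 + \frac{1}{62} = \frac{373}{62} \approx 6.0161$)
$E = 2809$ ($E = \left(-53\right)^{2} = 2809$)
$v = - \frac{5}{8}$ ($v = - \frac{30}{48} = \left(-30\right) \frac{1}{48} = - \frac{5}{8} \approx -0.625$)
$N{\left(r,j \right)} = - \frac{45}{8}$ ($N{\left(r,j \right)} = -5 - \frac{5}{8} = - \frac{45}{8}$)
$E - \frac{1}{38557 + N{\left(205,l \right)}} = 2809 - \frac{1}{38557 - \frac{45}{8}} = 2809 - \frac{1}{\frac{308411}{8}} = 2809 - \frac{8}{308411} = \frac{866326491}{308411}$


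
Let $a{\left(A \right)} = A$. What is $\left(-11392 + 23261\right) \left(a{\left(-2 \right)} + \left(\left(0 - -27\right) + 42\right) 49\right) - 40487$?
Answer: $40064864$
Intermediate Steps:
$\left(-11392 + 23261\right) \left(a{\left(-2 \right)} + \left(\left(0 - -27\right) + 42\right) 49\right) - 40487 = \left(-11392 + 23261\right) \left(-2 + \left(\left(0 - -27\right) + 42\right) 49\right) - 40487 = 11869 \left(-2 + \left(\left(0 + 27\right) + 42\right) 49\right) - 40487 = 11869 \left(-2 + \left(27 + 42\right) 49\right) - 40487 = 11869 \left(-2 + 69 \cdot 49\right) - 40487 = 11869 \left(-2 + 3381\right) - 40487 = 11869 \cdot 3379 - 40487 = 40105351 - 40487 = 40064864$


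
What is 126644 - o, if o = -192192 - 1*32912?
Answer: 351748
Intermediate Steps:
o = -225104 (o = -192192 - 32912 = -225104)
126644 - o = 126644 - 1*(-225104) = 126644 + 225104 = 351748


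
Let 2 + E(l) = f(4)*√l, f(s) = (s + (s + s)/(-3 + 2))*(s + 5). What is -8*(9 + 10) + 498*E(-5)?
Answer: -1148 - 17928*I*√5 ≈ -1148.0 - 40088.0*I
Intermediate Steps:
f(s) = -s*(5 + s) (f(s) = (s + (2*s)/(-1))*(5 + s) = (s + (2*s)*(-1))*(5 + s) = (s - 2*s)*(5 + s) = (-s)*(5 + s) = -s*(5 + s))
E(l) = -2 - 36*√l (E(l) = -2 + (-1*4*(5 + 4))*√l = -2 + (-1*4*9)*√l = -2 - 36*√l)
-8*(9 + 10) + 498*E(-5) = -8*(9 + 10) + 498*(-2 - 36*I*√5) = -8*19 + 498*(-2 - 36*I*√5) = -152 + 498*(-2 - 36*I*√5) = -152 + (-996 - 17928*I*√5) = -1148 - 17928*I*√5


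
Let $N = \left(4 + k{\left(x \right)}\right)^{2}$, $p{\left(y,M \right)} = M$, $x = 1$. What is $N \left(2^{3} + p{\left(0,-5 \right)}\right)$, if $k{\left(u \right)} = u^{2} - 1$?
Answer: $48$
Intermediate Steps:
$k{\left(u \right)} = -1 + u^{2}$
$N = 16$ ($N = \left(4 - \left(1 - 1^{2}\right)\right)^{2} = \left(4 + \left(-1 + 1\right)\right)^{2} = \left(4 + 0\right)^{2} = 4^{2} = 16$)
$N \left(2^{3} + p{\left(0,-5 \right)}\right) = 16 \left(2^{3} - 5\right) = 16 \left(8 - 5\right) = 16 \cdot 3 = 48$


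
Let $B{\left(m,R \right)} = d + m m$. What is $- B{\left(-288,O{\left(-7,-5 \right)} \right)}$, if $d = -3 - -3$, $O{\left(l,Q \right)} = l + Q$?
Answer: $-82944$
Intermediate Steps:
$O{\left(l,Q \right)} = Q + l$
$d = 0$ ($d = -3 + 3 = 0$)
$B{\left(m,R \right)} = m^{2}$ ($B{\left(m,R \right)} = 0 + m m = 0 + m^{2} = m^{2}$)
$- B{\left(-288,O{\left(-7,-5 \right)} \right)} = - \left(-288\right)^{2} = \left(-1\right) 82944 = -82944$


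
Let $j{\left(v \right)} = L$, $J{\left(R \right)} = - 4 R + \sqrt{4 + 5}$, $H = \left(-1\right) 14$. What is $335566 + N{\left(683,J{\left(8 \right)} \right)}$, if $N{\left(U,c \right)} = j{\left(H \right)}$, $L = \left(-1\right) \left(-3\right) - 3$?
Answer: $335566$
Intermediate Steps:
$H = -14$
$J{\left(R \right)} = 3 - 4 R$ ($J{\left(R \right)} = - 4 R + \sqrt{9} = - 4 R + 3 = 3 - 4 R$)
$L = 0$ ($L = 3 - 3 = 0$)
$j{\left(v \right)} = 0$
$N{\left(U,c \right)} = 0$
$335566 + N{\left(683,J{\left(8 \right)} \right)} = 335566 + 0 = 335566$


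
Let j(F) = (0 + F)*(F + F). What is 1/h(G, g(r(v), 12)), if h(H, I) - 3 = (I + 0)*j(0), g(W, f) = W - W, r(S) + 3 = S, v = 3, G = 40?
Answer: ⅓ ≈ 0.33333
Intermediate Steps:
j(F) = 2*F² (j(F) = F*(2*F) = 2*F²)
r(S) = -3 + S
g(W, f) = 0
h(H, I) = 3 (h(H, I) = 3 + (I + 0)*(2*0²) = 3 + I*(2*0) = 3 + I*0 = 3 + 0 = 3)
1/h(G, g(r(v), 12)) = 1/3 = ⅓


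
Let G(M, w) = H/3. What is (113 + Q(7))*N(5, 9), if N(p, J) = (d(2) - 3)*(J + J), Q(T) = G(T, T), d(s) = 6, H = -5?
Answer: 6012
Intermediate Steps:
G(M, w) = -5/3
Q(T) = -5/3
N(p, J) = 6*J (N(p, J) = (6 - 3)*(J + J) = 3*(2*J) = 6*J)
(113 + Q(7))*N(5, 9) = (113 - 5/3)*(6*9) = (334/3)*54 = 6012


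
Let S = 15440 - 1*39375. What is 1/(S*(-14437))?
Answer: 1/345549595 ≈ 2.8939e-9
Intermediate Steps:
S = -23935 (S = 15440 - 39375 = -23935)
1/(S*(-14437)) = 1/(-23935*(-14437)) = -1/23935*(-1/14437) = 1/345549595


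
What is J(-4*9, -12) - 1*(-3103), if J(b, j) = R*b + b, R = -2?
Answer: 3139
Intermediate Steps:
J(b, j) = -b (J(b, j) = -2*b + b = -b)
J(-4*9, -12) - 1*(-3103) = -(-4)*9 - 1*(-3103) = -1*(-36) + 3103 = 36 + 3103 = 3139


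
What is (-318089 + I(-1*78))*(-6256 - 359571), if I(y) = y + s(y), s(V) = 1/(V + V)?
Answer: 18157476706831/156 ≈ 1.1639e+11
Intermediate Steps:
s(V) = 1/(2*V)
I(y) = y + 1/(2*y)
(-318089 + I(-1*78))*(-6256 - 359571) = (-318089 + (-1*78 + 1/(2*((-1*78)))))*(-6256 - 359571) = (-318089 + (-78 + (½)/(-78)))*(-365827) = (-318089 + (-78 + (½)*(-1/78)))*(-365827) = (-318089 + (-78 - 1/156))*(-365827) = (-318089 - 12169/156)*(-365827) = -49634053/156*(-365827) = 18157476706831/156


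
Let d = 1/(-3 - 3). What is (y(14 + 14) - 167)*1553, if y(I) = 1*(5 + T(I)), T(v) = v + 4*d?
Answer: -627412/3 ≈ -2.0914e+5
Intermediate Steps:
d = -1/6 (d = 1/(-6) = -1/6 ≈ -0.16667)
T(v) = -2/3 + v (T(v) = v + 4*(-1/6) = v - 2/3 = -2/3 + v)
y(I) = 13/3 + I (y(I) = 1*(5 + (-2/3 + I)) = 1*(13/3 + I) = 13/3 + I)
(y(14 + 14) - 167)*1553 = ((13/3 + (14 + 14)) - 167)*1553 = ((13/3 + 28) - 167)*1553 = (97/3 - 167)*1553 = -404/3*1553 = -627412/3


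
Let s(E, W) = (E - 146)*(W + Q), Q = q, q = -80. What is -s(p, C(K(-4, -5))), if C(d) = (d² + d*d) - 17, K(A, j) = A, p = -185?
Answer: -21515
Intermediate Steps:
Q = -80
C(d) = -17 + 2*d² (C(d) = (d² + d²) - 17 = 2*d² - 17 = -17 + 2*d²)
s(E, W) = (-146 + E)*(-80 + W) (s(E, W) = (E - 146)*(W - 80) = (-146 + E)*(-80 + W))
-s(p, C(K(-4, -5))) = -(11680 - 146*(-17 + 2*(-4)²) - 80*(-185) - 185*(-17 + 2*(-4)²)) = -(11680 - 146*(-17 + 2*16) + 14800 - 185*(-17 + 2*16)) = -(11680 - 146*(-17 + 32) + 14800 - 185*(-17 + 32)) = -(11680 - 146*15 + 14800 - 185*15) = -(11680 - 2190 + 14800 - 2775) = -1*21515 = -21515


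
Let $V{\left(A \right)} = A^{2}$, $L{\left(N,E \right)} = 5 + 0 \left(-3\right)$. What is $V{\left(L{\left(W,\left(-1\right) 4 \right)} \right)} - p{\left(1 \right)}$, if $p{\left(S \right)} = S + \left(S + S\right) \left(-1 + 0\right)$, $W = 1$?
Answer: $26$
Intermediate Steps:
$L{\left(N,E \right)} = 5$ ($L{\left(N,E \right)} = 5 + 0 = 5$)
$p{\left(S \right)} = - S$ ($p{\left(S \right)} = S + 2 S \left(-1\right) = S - 2 S = - S$)
$V{\left(L{\left(W,\left(-1\right) 4 \right)} \right)} - p{\left(1 \right)} = 5^{2} - \left(-1\right) 1 = 25 - -1 = 25 + 1 = 26$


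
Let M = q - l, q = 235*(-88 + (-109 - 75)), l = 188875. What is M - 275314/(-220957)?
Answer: -55856549501/220957 ≈ -2.5279e+5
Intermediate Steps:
q = -63920 (q = 235*(-88 - 184) = 235*(-272) = -63920)
M = -252795 (M = -63920 - 1*188875 = -63920 - 188875 = -252795)
M - 275314/(-220957) = -252795 - 275314/(-220957) = -252795 - 275314*(-1)/220957 = -252795 - 1*(-275314/220957) = -252795 + 275314/220957 = -55856549501/220957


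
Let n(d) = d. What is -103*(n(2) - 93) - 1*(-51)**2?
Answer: 6772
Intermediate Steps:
-103*(n(2) - 93) - 1*(-51)**2 = -103*(2 - 93) - 1*(-51)**2 = -103*(-91) - 1*2601 = 9373 - 2601 = 6772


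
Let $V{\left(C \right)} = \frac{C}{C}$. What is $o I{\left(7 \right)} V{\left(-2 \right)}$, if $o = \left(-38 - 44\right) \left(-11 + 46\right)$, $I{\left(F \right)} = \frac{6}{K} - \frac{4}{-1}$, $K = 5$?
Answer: $-14924$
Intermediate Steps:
$V{\left(C \right)} = 1$
$I{\left(F \right)} = \frac{26}{5}$ ($I{\left(F \right)} = \frac{6}{5} - \frac{4}{-1} = 6 \cdot \frac{1}{5} - -4 = \frac{6}{5} + 4 = \frac{26}{5}$)
$o = -2870$ ($o = \left(-82\right) 35 = -2870$)
$o I{\left(7 \right)} V{\left(-2 \right)} = \left(-2870\right) \frac{26}{5} \cdot 1 = \left(-14924\right) 1 = -14924$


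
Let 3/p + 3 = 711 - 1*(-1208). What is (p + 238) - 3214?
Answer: -5702013/1916 ≈ -2976.0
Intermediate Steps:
p = 3/1916 (p = 3/(-3 + (711 - 1*(-1208))) = 3/(-3 + (711 + 1208)) = 3/(-3 + 1919) = 3/1916 ≈ 0.0015658)
(p + 238) - 3214 = (3/1916 + 238) - 3214 = 456011/1916 - 3214 = -5702013/1916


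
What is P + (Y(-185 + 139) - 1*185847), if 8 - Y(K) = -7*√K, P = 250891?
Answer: 65052 + 7*I*√46 ≈ 65052.0 + 47.476*I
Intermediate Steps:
Y(K) = 8 + 7*√K (Y(K) = 8 - (-7)*√K = 8 + 7*√K)
P + (Y(-185 + 139) - 1*185847) = 250891 + ((8 + 7*√(-185 + 139)) - 1*185847) = 250891 + ((8 + 7*√(-46)) - 185847) = 250891 + ((8 + 7*(I*√46)) - 185847) = 250891 + ((8 + 7*I*√46) - 185847) = 250891 + (-185839 + 7*I*√46) = 65052 + 7*I*√46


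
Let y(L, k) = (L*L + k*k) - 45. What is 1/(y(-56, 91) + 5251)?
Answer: 1/16623 ≈ 6.0158e-5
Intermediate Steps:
y(L, k) = -45 + L² + k² (y(L, k) = (L² + k²) - 45 = -45 + L² + k²)
1/(y(-56, 91) + 5251) = 1/((-45 + (-56)² + 91²) + 5251) = 1/((-45 + 3136 + 8281) + 5251) = 1/(11372 + 5251) = 1/16623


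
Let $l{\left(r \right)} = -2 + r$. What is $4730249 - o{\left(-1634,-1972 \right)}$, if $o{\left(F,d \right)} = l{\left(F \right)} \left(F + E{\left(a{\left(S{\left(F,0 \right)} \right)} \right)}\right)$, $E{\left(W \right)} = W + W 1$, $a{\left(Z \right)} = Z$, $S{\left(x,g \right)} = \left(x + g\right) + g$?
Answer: $-3289423$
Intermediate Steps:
$S{\left(x,g \right)} = x + 2 g$ ($S{\left(x,g \right)} = \left(g + x\right) + g = x + 2 g$)
$E{\left(W \right)} = 2 W$ ($E{\left(W \right)} = W + W = 2 W$)
$o{\left(F,d \right)} = 3 F \left(-2 + F\right)$ ($o{\left(F,d \right)} = \left(-2 + F\right) \left(F + 2 \left(F + 2 \cdot 0\right)\right) = \left(-2 + F\right) \left(F + 2 \left(F + 0\right)\right) = \left(-2 + F\right) \left(F + 2 F\right) = \left(-2 + F\right) 3 F = 3 F \left(-2 + F\right)$)
$4730249 - o{\left(-1634,-1972 \right)} = 4730249 - 3 \left(-1634\right) \left(-2 - 1634\right) = 4730249 - 3 \left(-1634\right) \left(-1636\right) = 4730249 - 8019672 = -3289423$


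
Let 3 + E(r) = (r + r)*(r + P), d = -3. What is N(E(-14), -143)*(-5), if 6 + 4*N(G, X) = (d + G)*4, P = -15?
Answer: -8045/2 ≈ -4022.5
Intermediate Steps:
E(r) = -3 + 2*r*(-15 + r) (E(r) = -3 + (r + r)*(r - 15) = -3 + (2*r)*(-15 + r) = -3 + 2*r*(-15 + r))
N(G, X) = -9/2 + G (N(G, X) = -3/2 + ((-3 + G)*4)/4 = -3/2 + (-12 + 4*G)/4 = -3/2 + (-3 + G) = -9/2 + G)
N(E(-14), -143)*(-5) = (-9/2 + (-3 - 30*(-14) + 2*(-14)²))*(-5) = (-9/2 + (-3 + 420 + 2*196))*(-5) = (-9/2 + (-3 + 420 + 392))*(-5) = (-9/2 + 809)*(-5) = (1609/2)*(-5) = -8045/2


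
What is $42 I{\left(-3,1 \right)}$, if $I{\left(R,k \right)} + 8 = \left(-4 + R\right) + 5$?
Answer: $-420$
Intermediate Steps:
$I{\left(R,k \right)} = -7 + R$ ($I{\left(R,k \right)} = -8 + \left(\left(-4 + R\right) + 5\right) = -8 + \left(1 + R\right) = -7 + R$)
$42 I{\left(-3,1 \right)} = 42 \left(-7 - 3\right) = 42 \left(-10\right) = -420$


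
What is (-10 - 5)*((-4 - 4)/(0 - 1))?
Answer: -120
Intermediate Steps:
(-10 - 5)*((-4 - 4)/(0 - 1)) = -(-120)/(-1) = -(-120)*(-1) = -15*8 = -120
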